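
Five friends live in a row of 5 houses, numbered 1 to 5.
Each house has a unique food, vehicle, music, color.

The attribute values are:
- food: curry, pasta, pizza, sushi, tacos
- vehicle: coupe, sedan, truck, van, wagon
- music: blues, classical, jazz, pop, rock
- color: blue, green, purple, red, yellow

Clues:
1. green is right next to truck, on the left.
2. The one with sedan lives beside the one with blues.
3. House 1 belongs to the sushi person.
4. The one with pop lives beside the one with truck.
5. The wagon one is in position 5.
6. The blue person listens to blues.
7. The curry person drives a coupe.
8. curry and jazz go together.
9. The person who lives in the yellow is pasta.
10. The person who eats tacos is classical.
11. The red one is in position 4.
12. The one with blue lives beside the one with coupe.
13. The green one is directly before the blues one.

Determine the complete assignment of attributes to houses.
Solution:

House | Food | Vehicle | Music | Color
--------------------------------------
  1   | sushi | sedan | pop | green
  2   | pizza | truck | blues | blue
  3   | curry | coupe | jazz | purple
  4   | tacos | van | classical | red
  5   | pasta | wagon | rock | yellow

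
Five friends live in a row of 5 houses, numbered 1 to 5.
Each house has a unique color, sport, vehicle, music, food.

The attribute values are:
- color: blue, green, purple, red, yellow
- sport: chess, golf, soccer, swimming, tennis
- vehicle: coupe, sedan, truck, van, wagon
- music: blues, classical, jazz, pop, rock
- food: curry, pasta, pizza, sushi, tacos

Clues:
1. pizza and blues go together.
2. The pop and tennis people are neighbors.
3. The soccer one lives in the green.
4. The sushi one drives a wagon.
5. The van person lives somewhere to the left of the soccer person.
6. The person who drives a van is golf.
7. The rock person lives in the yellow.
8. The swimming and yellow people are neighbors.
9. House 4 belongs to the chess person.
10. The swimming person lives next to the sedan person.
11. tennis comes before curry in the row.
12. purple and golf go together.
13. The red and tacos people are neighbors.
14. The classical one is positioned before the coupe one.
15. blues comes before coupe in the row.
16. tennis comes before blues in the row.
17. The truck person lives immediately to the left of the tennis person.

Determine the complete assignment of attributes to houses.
Solution:

House | Color | Sport | Vehicle | Music | Food
----------------------------------------------
  1   | red | swimming | truck | pop | pasta
  2   | yellow | tennis | sedan | rock | tacos
  3   | purple | golf | van | blues | pizza
  4   | blue | chess | wagon | classical | sushi
  5   | green | soccer | coupe | jazz | curry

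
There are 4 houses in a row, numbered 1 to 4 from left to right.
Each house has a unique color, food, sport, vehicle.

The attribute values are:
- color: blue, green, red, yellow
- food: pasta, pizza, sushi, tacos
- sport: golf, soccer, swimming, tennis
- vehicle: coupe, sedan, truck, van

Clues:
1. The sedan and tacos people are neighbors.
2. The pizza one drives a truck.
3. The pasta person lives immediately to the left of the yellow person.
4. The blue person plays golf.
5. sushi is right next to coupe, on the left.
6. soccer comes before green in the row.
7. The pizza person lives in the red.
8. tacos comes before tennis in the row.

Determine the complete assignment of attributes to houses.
Solution:

House | Color | Food | Sport | Vehicle
--------------------------------------
  1   | blue | pasta | golf | van
  2   | yellow | sushi | soccer | sedan
  3   | green | tacos | swimming | coupe
  4   | red | pizza | tennis | truck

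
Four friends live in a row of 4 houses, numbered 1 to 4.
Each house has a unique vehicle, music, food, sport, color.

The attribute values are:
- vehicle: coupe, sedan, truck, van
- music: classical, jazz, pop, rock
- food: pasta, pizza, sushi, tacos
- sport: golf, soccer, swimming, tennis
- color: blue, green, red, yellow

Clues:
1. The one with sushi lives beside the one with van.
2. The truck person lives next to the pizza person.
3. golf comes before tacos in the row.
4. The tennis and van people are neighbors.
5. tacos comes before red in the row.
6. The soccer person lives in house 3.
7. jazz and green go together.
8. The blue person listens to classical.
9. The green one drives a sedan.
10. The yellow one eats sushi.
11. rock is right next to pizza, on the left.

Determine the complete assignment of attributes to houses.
Solution:

House | Vehicle | Music | Food | Sport | Color
----------------------------------------------
  1   | truck | rock | sushi | tennis | yellow
  2   | van | classical | pizza | golf | blue
  3   | sedan | jazz | tacos | soccer | green
  4   | coupe | pop | pasta | swimming | red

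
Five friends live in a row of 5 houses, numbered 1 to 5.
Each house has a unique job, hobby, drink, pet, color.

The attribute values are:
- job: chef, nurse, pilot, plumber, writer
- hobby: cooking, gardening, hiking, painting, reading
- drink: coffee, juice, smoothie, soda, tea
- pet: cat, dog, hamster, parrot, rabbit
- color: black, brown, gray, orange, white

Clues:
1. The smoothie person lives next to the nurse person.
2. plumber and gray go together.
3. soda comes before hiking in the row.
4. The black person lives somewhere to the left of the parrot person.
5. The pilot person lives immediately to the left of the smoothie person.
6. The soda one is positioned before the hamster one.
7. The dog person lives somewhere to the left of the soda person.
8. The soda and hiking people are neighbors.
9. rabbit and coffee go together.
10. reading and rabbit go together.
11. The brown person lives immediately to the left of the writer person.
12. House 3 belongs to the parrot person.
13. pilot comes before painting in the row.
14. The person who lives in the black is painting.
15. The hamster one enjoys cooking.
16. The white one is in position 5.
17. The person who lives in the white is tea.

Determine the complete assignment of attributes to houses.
Solution:

House | Job | Hobby | Drink | Pet | Color
-----------------------------------------
  1   | pilot | reading | coffee | rabbit | brown
  2   | writer | painting | smoothie | dog | black
  3   | nurse | gardening | soda | parrot | orange
  4   | plumber | hiking | juice | cat | gray
  5   | chef | cooking | tea | hamster | white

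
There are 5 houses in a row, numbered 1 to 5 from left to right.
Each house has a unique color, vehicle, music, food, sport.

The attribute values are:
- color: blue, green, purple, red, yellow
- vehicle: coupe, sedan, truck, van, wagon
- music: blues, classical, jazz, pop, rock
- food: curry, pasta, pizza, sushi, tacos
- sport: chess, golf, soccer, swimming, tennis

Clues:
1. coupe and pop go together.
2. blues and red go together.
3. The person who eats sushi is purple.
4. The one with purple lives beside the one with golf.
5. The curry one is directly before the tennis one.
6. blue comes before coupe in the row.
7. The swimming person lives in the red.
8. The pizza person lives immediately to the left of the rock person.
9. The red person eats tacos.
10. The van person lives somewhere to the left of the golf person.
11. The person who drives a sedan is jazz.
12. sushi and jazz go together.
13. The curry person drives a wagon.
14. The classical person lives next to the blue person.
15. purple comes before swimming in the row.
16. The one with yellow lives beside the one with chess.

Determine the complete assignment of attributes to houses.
Solution:

House | Color | Vehicle | Music | Food | Sport
----------------------------------------------
  1   | yellow | van | classical | pizza | soccer
  2   | blue | wagon | rock | curry | chess
  3   | purple | sedan | jazz | sushi | tennis
  4   | green | coupe | pop | pasta | golf
  5   | red | truck | blues | tacos | swimming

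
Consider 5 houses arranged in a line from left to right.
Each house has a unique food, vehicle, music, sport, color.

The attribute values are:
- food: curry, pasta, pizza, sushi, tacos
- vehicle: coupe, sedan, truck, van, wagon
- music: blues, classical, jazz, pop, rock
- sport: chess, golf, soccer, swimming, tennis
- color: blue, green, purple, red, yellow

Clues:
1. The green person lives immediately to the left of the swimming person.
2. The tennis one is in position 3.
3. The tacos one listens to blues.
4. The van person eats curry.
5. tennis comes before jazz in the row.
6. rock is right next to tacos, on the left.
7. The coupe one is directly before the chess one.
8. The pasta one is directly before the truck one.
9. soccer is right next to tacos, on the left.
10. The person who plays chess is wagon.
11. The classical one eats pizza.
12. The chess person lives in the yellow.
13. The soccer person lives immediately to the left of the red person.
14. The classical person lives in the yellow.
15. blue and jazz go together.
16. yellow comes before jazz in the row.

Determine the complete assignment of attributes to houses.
Solution:

House | Food | Vehicle | Music | Sport | Color
----------------------------------------------
  1   | pasta | sedan | rock | soccer | green
  2   | tacos | truck | blues | swimming | red
  3   | sushi | coupe | pop | tennis | purple
  4   | pizza | wagon | classical | chess | yellow
  5   | curry | van | jazz | golf | blue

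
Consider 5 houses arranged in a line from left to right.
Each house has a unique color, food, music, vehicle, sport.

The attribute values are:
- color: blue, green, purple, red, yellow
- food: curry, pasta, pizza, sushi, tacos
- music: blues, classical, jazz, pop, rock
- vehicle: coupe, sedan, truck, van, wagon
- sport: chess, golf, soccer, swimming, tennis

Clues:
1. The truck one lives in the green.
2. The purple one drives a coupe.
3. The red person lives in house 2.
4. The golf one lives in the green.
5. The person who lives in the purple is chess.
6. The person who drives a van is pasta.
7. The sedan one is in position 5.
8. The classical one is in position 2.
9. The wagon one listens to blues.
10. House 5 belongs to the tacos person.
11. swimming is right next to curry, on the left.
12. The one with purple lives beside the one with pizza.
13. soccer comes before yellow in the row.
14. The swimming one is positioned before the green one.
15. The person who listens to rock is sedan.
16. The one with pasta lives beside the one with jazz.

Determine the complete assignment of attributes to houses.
Solution:

House | Color | Food | Music | Vehicle | Sport
----------------------------------------------
  1   | blue | sushi | blues | wagon | soccer
  2   | red | pasta | classical | van | swimming
  3   | purple | curry | jazz | coupe | chess
  4   | green | pizza | pop | truck | golf
  5   | yellow | tacos | rock | sedan | tennis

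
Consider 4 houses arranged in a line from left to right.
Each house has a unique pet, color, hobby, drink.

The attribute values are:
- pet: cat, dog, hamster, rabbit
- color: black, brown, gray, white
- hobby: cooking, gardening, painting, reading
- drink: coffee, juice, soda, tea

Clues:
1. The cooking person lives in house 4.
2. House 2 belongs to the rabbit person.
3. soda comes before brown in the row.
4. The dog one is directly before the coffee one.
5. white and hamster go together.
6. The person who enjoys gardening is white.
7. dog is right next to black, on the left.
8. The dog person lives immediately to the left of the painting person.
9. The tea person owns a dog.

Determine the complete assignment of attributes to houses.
Solution:

House | Pet | Color | Hobby | Drink
-----------------------------------
  1   | dog | gray | reading | tea
  2   | rabbit | black | painting | coffee
  3   | hamster | white | gardening | soda
  4   | cat | brown | cooking | juice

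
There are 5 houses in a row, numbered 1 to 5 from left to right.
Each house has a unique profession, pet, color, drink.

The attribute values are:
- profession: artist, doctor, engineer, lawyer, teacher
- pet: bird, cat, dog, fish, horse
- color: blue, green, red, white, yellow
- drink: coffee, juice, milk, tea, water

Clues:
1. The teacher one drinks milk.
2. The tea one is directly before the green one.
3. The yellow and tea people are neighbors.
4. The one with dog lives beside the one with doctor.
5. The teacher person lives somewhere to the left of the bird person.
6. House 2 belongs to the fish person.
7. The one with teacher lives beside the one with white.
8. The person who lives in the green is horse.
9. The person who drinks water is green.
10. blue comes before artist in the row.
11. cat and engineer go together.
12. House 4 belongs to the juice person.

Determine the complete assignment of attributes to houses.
Solution:

House | Profession | Pet | Color | Drink
----------------------------------------
  1   | teacher | dog | yellow | milk
  2   | doctor | fish | white | tea
  3   | lawyer | horse | green | water
  4   | engineer | cat | blue | juice
  5   | artist | bird | red | coffee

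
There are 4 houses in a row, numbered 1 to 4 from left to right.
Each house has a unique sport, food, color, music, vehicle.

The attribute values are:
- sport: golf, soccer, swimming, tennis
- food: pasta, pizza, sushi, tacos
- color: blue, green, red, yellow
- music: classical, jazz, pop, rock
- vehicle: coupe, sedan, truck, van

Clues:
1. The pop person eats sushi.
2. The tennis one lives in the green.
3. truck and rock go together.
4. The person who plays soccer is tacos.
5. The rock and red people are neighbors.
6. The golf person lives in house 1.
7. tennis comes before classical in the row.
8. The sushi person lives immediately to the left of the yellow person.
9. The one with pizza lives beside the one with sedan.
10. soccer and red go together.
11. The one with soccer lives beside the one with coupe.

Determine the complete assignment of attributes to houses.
Solution:

House | Sport | Food | Color | Music | Vehicle
----------------------------------------------
  1   | golf | pizza | blue | rock | truck
  2   | soccer | tacos | red | jazz | sedan
  3   | tennis | sushi | green | pop | coupe
  4   | swimming | pasta | yellow | classical | van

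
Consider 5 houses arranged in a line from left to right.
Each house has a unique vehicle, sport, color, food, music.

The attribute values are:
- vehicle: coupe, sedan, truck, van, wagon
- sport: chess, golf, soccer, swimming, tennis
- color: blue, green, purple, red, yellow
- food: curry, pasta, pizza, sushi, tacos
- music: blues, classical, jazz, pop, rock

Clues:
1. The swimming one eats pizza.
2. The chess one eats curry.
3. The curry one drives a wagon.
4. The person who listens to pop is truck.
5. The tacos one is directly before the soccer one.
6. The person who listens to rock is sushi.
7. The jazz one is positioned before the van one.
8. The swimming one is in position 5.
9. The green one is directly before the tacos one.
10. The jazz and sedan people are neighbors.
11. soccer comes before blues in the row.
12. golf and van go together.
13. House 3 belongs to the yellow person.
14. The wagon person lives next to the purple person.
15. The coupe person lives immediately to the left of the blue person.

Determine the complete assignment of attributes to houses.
Solution:

House | Vehicle | Sport | Color | Food | Music
----------------------------------------------
  1   | wagon | chess | green | curry | jazz
  2   | sedan | tennis | purple | tacos | classical
  3   | coupe | soccer | yellow | sushi | rock
  4   | van | golf | blue | pasta | blues
  5   | truck | swimming | red | pizza | pop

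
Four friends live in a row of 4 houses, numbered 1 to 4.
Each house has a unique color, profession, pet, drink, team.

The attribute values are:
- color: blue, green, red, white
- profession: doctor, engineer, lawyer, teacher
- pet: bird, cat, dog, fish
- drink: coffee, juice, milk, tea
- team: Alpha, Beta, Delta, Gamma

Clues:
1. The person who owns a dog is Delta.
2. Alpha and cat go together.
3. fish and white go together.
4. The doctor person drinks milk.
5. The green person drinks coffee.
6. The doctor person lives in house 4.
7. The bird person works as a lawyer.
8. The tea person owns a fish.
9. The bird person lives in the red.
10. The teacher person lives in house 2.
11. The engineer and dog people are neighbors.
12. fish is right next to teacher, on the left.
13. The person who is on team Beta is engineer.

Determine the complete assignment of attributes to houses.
Solution:

House | Color | Profession | Pet | Drink | Team
-----------------------------------------------
  1   | white | engineer | fish | tea | Beta
  2   | green | teacher | dog | coffee | Delta
  3   | red | lawyer | bird | juice | Gamma
  4   | blue | doctor | cat | milk | Alpha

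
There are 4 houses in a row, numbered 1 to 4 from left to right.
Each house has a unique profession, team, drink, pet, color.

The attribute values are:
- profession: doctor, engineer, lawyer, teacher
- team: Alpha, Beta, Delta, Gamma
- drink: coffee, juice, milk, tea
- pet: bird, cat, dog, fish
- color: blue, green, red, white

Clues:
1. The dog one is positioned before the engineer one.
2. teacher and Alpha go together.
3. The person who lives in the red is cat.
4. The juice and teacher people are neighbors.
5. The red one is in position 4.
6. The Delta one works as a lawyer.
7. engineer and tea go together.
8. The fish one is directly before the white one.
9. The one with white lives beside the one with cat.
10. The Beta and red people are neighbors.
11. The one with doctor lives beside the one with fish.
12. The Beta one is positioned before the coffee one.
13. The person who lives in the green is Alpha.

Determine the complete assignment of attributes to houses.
Solution:

House | Profession | Team | Drink | Pet | Color
-----------------------------------------------
  1   | doctor | Gamma | juice | dog | blue
  2   | teacher | Alpha | milk | fish | green
  3   | engineer | Beta | tea | bird | white
  4   | lawyer | Delta | coffee | cat | red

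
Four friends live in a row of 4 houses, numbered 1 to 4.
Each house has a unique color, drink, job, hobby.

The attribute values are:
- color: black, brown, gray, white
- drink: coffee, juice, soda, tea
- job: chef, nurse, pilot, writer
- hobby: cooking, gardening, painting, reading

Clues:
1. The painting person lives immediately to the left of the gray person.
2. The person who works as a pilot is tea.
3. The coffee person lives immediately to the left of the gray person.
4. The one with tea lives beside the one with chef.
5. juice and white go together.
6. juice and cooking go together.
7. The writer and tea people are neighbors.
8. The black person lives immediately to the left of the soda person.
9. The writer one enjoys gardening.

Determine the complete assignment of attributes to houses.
Solution:

House | Color | Drink | Job | Hobby
-----------------------------------
  1   | black | coffee | nurse | painting
  2   | gray | soda | writer | gardening
  3   | brown | tea | pilot | reading
  4   | white | juice | chef | cooking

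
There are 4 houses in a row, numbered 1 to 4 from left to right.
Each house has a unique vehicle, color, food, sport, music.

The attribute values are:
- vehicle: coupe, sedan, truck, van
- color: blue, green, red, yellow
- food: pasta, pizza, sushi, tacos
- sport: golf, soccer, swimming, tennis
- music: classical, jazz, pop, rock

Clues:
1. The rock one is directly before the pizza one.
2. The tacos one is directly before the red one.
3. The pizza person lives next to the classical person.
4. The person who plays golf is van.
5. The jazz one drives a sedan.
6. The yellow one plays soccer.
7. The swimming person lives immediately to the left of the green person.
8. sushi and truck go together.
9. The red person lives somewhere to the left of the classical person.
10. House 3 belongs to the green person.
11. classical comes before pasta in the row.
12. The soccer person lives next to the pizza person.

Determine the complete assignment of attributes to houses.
Solution:

House | Vehicle | Color | Food | Sport | Music
----------------------------------------------
  1   | coupe | yellow | tacos | soccer | rock
  2   | sedan | red | pizza | swimming | jazz
  3   | truck | green | sushi | tennis | classical
  4   | van | blue | pasta | golf | pop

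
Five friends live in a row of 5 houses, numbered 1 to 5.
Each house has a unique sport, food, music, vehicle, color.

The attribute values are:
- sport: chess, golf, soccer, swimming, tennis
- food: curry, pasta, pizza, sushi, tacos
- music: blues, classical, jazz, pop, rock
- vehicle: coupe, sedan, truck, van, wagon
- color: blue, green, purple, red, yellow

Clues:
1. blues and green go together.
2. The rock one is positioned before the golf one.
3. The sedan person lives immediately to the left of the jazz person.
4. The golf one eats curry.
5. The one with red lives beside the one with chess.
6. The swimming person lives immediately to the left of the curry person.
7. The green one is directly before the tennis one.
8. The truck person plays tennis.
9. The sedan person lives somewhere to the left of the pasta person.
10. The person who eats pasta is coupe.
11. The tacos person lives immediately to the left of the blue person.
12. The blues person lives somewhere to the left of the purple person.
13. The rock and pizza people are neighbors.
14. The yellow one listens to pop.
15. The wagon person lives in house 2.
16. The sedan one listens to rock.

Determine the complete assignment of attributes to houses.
Solution:

House | Sport | Food | Music | Vehicle | Color
----------------------------------------------
  1   | soccer | tacos | rock | sedan | red
  2   | chess | pizza | jazz | wagon | blue
  3   | swimming | pasta | pop | coupe | yellow
  4   | golf | curry | blues | van | green
  5   | tennis | sushi | classical | truck | purple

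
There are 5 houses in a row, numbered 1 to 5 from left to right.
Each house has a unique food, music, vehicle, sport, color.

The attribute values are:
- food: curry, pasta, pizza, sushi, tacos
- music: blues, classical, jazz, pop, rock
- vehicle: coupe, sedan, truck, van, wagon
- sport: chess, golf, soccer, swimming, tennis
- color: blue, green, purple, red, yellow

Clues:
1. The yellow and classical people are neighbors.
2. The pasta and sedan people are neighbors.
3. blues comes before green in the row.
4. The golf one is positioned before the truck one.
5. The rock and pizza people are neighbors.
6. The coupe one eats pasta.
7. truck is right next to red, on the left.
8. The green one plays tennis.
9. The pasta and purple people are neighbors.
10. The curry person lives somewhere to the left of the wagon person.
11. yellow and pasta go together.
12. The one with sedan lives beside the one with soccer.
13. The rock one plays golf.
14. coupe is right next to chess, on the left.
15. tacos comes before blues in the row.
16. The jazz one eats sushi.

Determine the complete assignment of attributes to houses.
Solution:

House | Food | Music | Vehicle | Sport | Color
----------------------------------------------
  1   | pasta | rock | coupe | golf | yellow
  2   | pizza | classical | sedan | chess | purple
  3   | tacos | pop | truck | soccer | blue
  4   | curry | blues | van | swimming | red
  5   | sushi | jazz | wagon | tennis | green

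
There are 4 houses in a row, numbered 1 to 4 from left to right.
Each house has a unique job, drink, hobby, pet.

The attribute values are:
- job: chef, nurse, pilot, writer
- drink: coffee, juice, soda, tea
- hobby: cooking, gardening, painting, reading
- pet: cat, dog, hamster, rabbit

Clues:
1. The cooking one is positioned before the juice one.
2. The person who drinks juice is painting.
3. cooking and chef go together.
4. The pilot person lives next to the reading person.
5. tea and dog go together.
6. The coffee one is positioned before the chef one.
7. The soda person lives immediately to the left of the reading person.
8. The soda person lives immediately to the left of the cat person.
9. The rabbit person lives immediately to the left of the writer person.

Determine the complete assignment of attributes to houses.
Solution:

House | Job | Drink | Hobby | Pet
---------------------------------
  1   | pilot | soda | gardening | rabbit
  2   | writer | coffee | reading | cat
  3   | chef | tea | cooking | dog
  4   | nurse | juice | painting | hamster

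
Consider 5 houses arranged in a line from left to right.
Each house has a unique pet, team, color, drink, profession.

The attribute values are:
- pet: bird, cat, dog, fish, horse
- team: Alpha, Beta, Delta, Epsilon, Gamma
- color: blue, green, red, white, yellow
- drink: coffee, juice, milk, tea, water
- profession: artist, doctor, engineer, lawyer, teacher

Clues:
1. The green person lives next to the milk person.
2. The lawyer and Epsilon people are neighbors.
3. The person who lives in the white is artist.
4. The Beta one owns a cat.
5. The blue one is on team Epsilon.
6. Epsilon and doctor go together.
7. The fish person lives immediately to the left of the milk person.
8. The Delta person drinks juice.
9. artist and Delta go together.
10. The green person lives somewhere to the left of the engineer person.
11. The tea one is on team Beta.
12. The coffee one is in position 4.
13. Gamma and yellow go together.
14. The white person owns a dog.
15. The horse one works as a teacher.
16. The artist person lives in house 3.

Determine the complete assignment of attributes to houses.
Solution:

House | Pet | Team | Color | Drink | Profession
-----------------------------------------------
  1   | fish | Alpha | green | water | lawyer
  2   | bird | Epsilon | blue | milk | doctor
  3   | dog | Delta | white | juice | artist
  4   | horse | Gamma | yellow | coffee | teacher
  5   | cat | Beta | red | tea | engineer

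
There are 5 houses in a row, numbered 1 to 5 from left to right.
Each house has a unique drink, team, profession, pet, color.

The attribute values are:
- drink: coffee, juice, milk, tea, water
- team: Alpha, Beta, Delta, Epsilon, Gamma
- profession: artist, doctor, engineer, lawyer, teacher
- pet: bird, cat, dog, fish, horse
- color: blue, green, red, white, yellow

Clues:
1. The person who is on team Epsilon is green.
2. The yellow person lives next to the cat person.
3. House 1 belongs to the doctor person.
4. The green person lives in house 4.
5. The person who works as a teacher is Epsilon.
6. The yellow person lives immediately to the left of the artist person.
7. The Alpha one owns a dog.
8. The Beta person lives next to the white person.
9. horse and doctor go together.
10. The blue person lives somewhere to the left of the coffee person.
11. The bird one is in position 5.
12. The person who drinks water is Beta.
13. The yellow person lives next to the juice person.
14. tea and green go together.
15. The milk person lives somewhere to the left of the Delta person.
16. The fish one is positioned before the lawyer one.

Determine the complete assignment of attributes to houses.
Solution:

House | Drink | Team | Profession | Pet | Color
-----------------------------------------------
  1   | water | Beta | doctor | horse | yellow
  2   | juice | Gamma | artist | cat | white
  3   | milk | Alpha | engineer | dog | blue
  4   | tea | Epsilon | teacher | fish | green
  5   | coffee | Delta | lawyer | bird | red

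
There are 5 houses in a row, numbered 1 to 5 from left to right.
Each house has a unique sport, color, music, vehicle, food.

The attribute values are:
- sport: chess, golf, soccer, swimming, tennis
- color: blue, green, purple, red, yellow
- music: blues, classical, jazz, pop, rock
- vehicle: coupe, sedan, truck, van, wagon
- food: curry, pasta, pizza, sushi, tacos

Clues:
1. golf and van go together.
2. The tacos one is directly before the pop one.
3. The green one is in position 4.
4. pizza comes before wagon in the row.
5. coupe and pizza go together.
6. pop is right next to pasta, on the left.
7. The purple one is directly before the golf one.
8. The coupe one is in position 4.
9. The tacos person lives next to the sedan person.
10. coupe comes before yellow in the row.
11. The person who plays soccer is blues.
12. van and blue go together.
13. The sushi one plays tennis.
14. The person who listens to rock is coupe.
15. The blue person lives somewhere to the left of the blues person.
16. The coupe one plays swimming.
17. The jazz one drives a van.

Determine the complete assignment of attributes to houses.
Solution:

House | Sport | Color | Music | Vehicle | Food
----------------------------------------------
  1   | chess | red | classical | truck | tacos
  2   | tennis | purple | pop | sedan | sushi
  3   | golf | blue | jazz | van | pasta
  4   | swimming | green | rock | coupe | pizza
  5   | soccer | yellow | blues | wagon | curry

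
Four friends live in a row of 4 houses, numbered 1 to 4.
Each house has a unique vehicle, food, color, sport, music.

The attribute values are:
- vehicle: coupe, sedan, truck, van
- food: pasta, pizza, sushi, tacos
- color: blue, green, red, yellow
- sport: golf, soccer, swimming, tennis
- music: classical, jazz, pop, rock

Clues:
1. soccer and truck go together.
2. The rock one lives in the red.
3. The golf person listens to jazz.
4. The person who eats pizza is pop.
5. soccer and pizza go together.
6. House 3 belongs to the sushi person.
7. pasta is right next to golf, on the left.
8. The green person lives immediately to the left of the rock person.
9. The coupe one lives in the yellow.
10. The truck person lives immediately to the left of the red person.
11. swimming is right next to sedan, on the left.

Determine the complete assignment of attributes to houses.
Solution:

House | Vehicle | Food | Color | Sport | Music
----------------------------------------------
  1   | truck | pizza | green | soccer | pop
  2   | van | pasta | red | swimming | rock
  3   | sedan | sushi | blue | golf | jazz
  4   | coupe | tacos | yellow | tennis | classical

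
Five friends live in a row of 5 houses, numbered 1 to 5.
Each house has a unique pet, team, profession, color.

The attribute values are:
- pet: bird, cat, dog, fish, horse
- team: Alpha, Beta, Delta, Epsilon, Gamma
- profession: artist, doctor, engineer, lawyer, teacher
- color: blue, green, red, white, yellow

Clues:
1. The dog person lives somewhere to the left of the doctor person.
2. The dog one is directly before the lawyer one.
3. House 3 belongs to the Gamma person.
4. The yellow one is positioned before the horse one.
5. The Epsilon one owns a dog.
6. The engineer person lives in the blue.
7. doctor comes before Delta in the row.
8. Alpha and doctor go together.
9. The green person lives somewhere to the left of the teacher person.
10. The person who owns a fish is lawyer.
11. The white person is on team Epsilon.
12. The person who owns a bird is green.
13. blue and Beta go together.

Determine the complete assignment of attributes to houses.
Solution:

House | Pet | Team | Profession | Color
---------------------------------------
  1   | cat | Beta | engineer | blue
  2   | dog | Epsilon | artist | white
  3   | fish | Gamma | lawyer | yellow
  4   | bird | Alpha | doctor | green
  5   | horse | Delta | teacher | red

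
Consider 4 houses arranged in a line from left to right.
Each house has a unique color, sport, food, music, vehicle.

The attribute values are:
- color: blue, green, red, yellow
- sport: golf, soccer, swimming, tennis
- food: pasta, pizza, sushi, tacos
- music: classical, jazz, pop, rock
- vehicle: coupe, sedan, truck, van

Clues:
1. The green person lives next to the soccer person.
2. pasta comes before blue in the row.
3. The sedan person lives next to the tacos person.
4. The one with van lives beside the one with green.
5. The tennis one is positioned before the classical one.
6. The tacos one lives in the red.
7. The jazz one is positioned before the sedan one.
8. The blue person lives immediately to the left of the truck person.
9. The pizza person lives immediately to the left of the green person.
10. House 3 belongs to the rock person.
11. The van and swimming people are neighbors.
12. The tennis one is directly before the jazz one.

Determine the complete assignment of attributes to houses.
Solution:

House | Color | Sport | Food | Music | Vehicle
----------------------------------------------
  1   | yellow | tennis | pizza | pop | van
  2   | green | swimming | pasta | jazz | coupe
  3   | blue | soccer | sushi | rock | sedan
  4   | red | golf | tacos | classical | truck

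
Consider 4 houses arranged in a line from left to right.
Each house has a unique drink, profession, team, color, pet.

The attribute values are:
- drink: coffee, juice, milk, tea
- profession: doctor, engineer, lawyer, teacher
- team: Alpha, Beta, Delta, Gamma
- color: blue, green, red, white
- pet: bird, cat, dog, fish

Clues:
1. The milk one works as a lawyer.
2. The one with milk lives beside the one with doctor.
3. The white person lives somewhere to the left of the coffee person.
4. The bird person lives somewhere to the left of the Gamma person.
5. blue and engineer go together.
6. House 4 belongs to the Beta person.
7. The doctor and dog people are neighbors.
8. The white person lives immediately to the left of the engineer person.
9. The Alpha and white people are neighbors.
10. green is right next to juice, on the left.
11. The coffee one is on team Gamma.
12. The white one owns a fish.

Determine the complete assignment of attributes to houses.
Solution:

House | Drink | Profession | Team | Color | Pet
-----------------------------------------------
  1   | milk | lawyer | Alpha | green | bird
  2   | juice | doctor | Delta | white | fish
  3   | coffee | engineer | Gamma | blue | dog
  4   | tea | teacher | Beta | red | cat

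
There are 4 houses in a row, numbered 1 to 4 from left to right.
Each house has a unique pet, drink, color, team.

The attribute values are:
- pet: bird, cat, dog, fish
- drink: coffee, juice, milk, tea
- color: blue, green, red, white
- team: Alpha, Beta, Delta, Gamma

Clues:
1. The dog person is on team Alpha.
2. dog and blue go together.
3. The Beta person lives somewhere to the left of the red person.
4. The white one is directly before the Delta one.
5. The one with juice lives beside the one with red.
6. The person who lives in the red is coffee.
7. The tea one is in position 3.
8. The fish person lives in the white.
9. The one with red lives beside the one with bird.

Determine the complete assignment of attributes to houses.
Solution:

House | Pet | Drink | Color | Team
----------------------------------
  1   | fish | juice | white | Beta
  2   | cat | coffee | red | Delta
  3   | bird | tea | green | Gamma
  4   | dog | milk | blue | Alpha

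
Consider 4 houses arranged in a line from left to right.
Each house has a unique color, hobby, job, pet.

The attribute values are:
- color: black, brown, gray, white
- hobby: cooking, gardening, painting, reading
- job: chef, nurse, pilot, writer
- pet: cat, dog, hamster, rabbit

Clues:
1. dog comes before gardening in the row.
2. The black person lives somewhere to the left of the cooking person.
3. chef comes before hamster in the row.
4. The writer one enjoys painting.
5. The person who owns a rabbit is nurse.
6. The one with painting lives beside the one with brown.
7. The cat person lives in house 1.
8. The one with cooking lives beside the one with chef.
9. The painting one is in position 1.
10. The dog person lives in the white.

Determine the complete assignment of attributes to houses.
Solution:

House | Color | Hobby | Job | Pet
---------------------------------
  1   | black | painting | writer | cat
  2   | brown | cooking | nurse | rabbit
  3   | white | reading | chef | dog
  4   | gray | gardening | pilot | hamster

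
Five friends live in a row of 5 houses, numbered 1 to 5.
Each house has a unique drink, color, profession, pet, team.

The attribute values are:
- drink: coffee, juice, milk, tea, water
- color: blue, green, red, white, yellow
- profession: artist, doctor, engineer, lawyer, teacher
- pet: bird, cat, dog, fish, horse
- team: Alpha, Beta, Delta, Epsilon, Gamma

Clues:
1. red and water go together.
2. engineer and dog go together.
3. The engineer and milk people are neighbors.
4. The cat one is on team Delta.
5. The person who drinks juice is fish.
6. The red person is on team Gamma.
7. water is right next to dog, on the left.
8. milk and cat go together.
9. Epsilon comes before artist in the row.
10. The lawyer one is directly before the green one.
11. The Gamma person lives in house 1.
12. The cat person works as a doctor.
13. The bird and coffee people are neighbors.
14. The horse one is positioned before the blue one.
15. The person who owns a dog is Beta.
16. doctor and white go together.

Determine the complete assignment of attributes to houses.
Solution:

House | Drink | Color | Profession | Pet | Team
-----------------------------------------------
  1   | water | red | lawyer | bird | Gamma
  2   | coffee | green | engineer | dog | Beta
  3   | milk | white | doctor | cat | Delta
  4   | tea | yellow | teacher | horse | Epsilon
  5   | juice | blue | artist | fish | Alpha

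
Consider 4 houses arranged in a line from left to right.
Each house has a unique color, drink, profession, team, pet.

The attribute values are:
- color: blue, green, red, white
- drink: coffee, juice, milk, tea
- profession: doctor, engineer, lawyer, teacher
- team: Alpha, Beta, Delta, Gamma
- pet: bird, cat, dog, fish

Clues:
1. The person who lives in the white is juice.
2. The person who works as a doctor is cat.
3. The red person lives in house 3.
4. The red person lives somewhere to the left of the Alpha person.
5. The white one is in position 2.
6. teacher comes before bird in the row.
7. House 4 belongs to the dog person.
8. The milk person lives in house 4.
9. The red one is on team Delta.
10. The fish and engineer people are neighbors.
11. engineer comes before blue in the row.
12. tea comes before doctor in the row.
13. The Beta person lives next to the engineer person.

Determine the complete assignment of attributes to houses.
Solution:

House | Color | Drink | Profession | Team | Pet
-----------------------------------------------
  1   | green | tea | teacher | Beta | fish
  2   | white | juice | engineer | Gamma | bird
  3   | red | coffee | doctor | Delta | cat
  4   | blue | milk | lawyer | Alpha | dog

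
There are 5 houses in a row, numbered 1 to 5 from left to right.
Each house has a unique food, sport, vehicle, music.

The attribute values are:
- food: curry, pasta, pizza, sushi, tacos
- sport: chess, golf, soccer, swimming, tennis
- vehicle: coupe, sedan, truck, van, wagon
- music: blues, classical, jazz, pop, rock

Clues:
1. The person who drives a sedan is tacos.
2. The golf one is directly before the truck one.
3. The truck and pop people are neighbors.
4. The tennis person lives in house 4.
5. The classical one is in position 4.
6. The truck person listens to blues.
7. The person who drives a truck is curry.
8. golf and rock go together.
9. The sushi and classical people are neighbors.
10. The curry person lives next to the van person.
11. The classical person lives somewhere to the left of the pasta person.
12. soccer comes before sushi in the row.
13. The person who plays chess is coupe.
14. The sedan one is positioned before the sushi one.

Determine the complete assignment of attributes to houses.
Solution:

House | Food | Sport | Vehicle | Music
--------------------------------------
  1   | tacos | golf | sedan | rock
  2   | curry | soccer | truck | blues
  3   | sushi | swimming | van | pop
  4   | pizza | tennis | wagon | classical
  5   | pasta | chess | coupe | jazz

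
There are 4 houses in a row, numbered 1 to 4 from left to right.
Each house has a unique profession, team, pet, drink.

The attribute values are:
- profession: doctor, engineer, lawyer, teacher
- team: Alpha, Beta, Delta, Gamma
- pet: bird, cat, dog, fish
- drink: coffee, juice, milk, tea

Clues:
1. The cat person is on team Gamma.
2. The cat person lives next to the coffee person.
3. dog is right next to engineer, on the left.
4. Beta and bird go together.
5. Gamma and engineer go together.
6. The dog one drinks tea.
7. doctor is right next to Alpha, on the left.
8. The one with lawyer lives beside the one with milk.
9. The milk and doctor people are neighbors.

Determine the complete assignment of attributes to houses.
Solution:

House | Profession | Team | Pet | Drink
---------------------------------------
  1   | lawyer | Delta | dog | tea
  2   | engineer | Gamma | cat | milk
  3   | doctor | Beta | bird | coffee
  4   | teacher | Alpha | fish | juice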